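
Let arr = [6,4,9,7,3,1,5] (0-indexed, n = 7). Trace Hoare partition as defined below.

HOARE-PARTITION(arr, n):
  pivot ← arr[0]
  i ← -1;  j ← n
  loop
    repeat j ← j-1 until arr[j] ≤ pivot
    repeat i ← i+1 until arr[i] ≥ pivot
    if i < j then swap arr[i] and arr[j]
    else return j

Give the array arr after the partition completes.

pivot = arr[0] = 6; i = -1, j = 7
j→6 (arr[6]=5≤6), i→0 (arr[0]=6≥6); i<j, swap → [5,4,9,7,3,1,6]
j→5 (arr[5]=1≤6), i→2 (arr[2]=9≥6); i<j, swap → [5,4,1,7,3,9,6]
j→4 (arr[4]=3≤6), i→3 (arr[3]=7≥6); i<j, swap → [5,4,1,3,7,9,6]
j→3, i→4; i≥j, return j=3. arr = [5,4,1,3,7,9,6]

[5,4,1,3,7,9,6]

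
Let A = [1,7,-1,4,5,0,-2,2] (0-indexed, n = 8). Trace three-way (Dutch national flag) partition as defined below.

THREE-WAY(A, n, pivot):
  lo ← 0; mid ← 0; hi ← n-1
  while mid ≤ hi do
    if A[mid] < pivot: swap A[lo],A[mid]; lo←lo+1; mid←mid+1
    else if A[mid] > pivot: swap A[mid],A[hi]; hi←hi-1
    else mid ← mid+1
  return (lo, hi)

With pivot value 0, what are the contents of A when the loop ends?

lo=0 mid=0 hi=7
1>0: swap(0,7), hi=6 ⇒ [2,7,-1,4,5,0,-2,1]
2>0: swap(0,6), hi=5 ⇒ [-2,7,-1,4,5,0,2,1]
-2<0: swap(0,0), lo=1 mid=1 ⇒ [-2,7,-1,4,5,0,2,1]
7>0: swap(1,5), hi=4 ⇒ [-2,0,-1,4,5,7,2,1]
0=0: mid=2
-1<0: swap(1,2), lo=2 mid=3 ⇒ [-2,-1,0,4,5,7,2,1]
4>0: swap(3,4), hi=3 ⇒ [-2,-1,0,5,4,7,2,1]
5>0: swap(3,3), hi=2 ⇒ [-2,-1,0,5,4,7,2,1]
done. lo=2 hi=2; A=[-2,-1,0,5,4,7,2,1]

[-2,-1,0,5,4,7,2,1]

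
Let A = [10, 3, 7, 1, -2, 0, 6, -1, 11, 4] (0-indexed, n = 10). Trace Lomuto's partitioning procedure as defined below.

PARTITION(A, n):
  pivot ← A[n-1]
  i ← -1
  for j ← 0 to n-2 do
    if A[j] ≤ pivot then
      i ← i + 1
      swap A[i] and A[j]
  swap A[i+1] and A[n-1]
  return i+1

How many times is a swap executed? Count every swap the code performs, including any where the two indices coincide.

pivot = A[9] = 4; i = -1
j=0: A[0]=10 > 4 → no swap
j=1: A[1]=3 ≤ 4 → i=0, swap A[0],A[1] → [3, 10, 7, 1, -2, 0, 6, -1, 11, 4]
j=2: A[2]=7 > 4 → no swap
j=3: A[3]=1 ≤ 4 → i=1, swap A[1],A[3] → [3, 1, 7, 10, -2, 0, 6, -1, 11, 4]
j=4: A[4]=-2 ≤ 4 → i=2, swap A[2],A[4] → [3, 1, -2, 10, 7, 0, 6, -1, 11, 4]
j=5: A[5]=0 ≤ 4 → i=3, swap A[3],A[5] → [3, 1, -2, 0, 7, 10, 6, -1, 11, 4]
j=6: A[6]=6 > 4 → no swap
j=7: A[7]=-1 ≤ 4 → i=4, swap A[4],A[7] → [3, 1, -2, 0, -1, 10, 6, 7, 11, 4]
j=8: A[8]=11 > 4 → no swap
final swap A[5],A[9] → [3, 1, -2, 0, -1, 4, 6, 7, 11, 10]; return 5

6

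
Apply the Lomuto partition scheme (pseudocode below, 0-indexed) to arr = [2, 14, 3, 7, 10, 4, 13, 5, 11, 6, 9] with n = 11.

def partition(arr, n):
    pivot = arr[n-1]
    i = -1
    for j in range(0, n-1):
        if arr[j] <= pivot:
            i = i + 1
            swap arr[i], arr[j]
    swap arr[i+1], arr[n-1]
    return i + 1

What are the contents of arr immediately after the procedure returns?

pivot = arr[10] = 9; i = -1
j=0: arr[0]=2 ≤ 9 → i=0, swap arr[0],arr[0] (no change) → [2, 14, 3, 7, 10, 4, 13, 5, 11, 6, 9]
j=1: arr[1]=14 > 9 → no swap
j=2: arr[2]=3 ≤ 9 → i=1, swap arr[1],arr[2] → [2, 3, 14, 7, 10, 4, 13, 5, 11, 6, 9]
j=3: arr[3]=7 ≤ 9 → i=2, swap arr[2],arr[3] → [2, 3, 7, 14, 10, 4, 13, 5, 11, 6, 9]
j=4: arr[4]=10 > 9 → no swap
j=5: arr[5]=4 ≤ 9 → i=3, swap arr[3],arr[5] → [2, 3, 7, 4, 10, 14, 13, 5, 11, 6, 9]
j=6: arr[6]=13 > 9 → no swap
j=7: arr[7]=5 ≤ 9 → i=4, swap arr[4],arr[7] → [2, 3, 7, 4, 5, 14, 13, 10, 11, 6, 9]
j=8: arr[8]=11 > 9 → no swap
j=9: arr[9]=6 ≤ 9 → i=5, swap arr[5],arr[9] → [2, 3, 7, 4, 5, 6, 13, 10, 11, 14, 9]
final swap arr[6],arr[10] → [2, 3, 7, 4, 5, 6, 9, 10, 11, 14, 13]; return 6

[2, 3, 7, 4, 5, 6, 9, 10, 11, 14, 13]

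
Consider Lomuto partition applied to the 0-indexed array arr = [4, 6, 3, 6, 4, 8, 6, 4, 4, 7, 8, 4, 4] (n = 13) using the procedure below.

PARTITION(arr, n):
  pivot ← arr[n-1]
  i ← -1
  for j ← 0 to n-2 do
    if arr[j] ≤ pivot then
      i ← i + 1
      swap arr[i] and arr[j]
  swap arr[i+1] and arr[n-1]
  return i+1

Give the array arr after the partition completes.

pivot = arr[12] = 4; i = -1
j=0: arr[0]=4 ≤ 4 → i=0, swap arr[0],arr[0] (no change) → [4, 6, 3, 6, 4, 8, 6, 4, 4, 7, 8, 4, 4]
j=1: arr[1]=6 > 4 → no swap
j=2: arr[2]=3 ≤ 4 → i=1, swap arr[1],arr[2] → [4, 3, 6, 6, 4, 8, 6, 4, 4, 7, 8, 4, 4]
j=3: arr[3]=6 > 4 → no swap
j=4: arr[4]=4 ≤ 4 → i=2, swap arr[2],arr[4] → [4, 3, 4, 6, 6, 8, 6, 4, 4, 7, 8, 4, 4]
j=5: arr[5]=8 > 4 → no swap
j=6: arr[6]=6 > 4 → no swap
j=7: arr[7]=4 ≤ 4 → i=3, swap arr[3],arr[7] → [4, 3, 4, 4, 6, 8, 6, 6, 4, 7, 8, 4, 4]
j=8: arr[8]=4 ≤ 4 → i=4, swap arr[4],arr[8] → [4, 3, 4, 4, 4, 8, 6, 6, 6, 7, 8, 4, 4]
j=9: arr[9]=7 > 4 → no swap
j=10: arr[10]=8 > 4 → no swap
j=11: arr[11]=4 ≤ 4 → i=5, swap arr[5],arr[11] → [4, 3, 4, 4, 4, 4, 6, 6, 6, 7, 8, 8, 4]
final swap arr[6],arr[12] → [4, 3, 4, 4, 4, 4, 4, 6, 6, 7, 8, 8, 6]; return 6

[4, 3, 4, 4, 4, 4, 4, 6, 6, 7, 8, 8, 6]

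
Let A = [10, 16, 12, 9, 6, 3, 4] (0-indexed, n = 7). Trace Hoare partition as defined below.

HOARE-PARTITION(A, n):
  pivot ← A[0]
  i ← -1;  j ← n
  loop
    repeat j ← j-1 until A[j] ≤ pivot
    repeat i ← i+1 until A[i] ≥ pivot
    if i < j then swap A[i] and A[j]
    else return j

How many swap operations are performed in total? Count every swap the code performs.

3

pivot = A[0] = 10; i = -1, j = 7
j→6 (A[6]=4≤10), i→0 (A[0]=10≥10); i<j, swap → [4, 16, 12, 9, 6, 3, 10]
j→5 (A[5]=3≤10), i→1 (A[1]=16≥10); i<j, swap → [4, 3, 12, 9, 6, 16, 10]
j→4 (A[4]=6≤10), i→2 (A[2]=12≥10); i<j, swap → [4, 3, 6, 9, 12, 16, 10]
j→3, i→4; i≥j, return j=3. A = [4, 3, 6, 9, 12, 16, 10]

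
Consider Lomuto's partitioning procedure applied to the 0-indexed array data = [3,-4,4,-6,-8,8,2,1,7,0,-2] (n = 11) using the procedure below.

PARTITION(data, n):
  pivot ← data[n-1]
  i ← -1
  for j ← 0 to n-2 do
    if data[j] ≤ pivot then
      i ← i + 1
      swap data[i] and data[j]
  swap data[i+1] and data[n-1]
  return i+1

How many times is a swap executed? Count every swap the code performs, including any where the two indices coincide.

pivot=-2, i=-1
j=0: 3>-2, skip
j=1: -4≤-2, i=0, swap(0,1) ⇒ [-4,3,4,-6,-8,8,2,1,7,0,-2]
j=2: 4>-2, skip
j=3: -6≤-2, i=1, swap(1,3) ⇒ [-4,-6,4,3,-8,8,2,1,7,0,-2]
j=4: -8≤-2, i=2, swap(2,4) ⇒ [-4,-6,-8,3,4,8,2,1,7,0,-2]
j=5: 8>-2, skip
j=6: 2>-2, skip
j=7: 1>-2, skip
j=8: 7>-2, skip
j=9: 0>-2, skip
swap(3,10) ⇒ [-4,-6,-8,-2,4,8,2,1,7,0,3]; return 3

4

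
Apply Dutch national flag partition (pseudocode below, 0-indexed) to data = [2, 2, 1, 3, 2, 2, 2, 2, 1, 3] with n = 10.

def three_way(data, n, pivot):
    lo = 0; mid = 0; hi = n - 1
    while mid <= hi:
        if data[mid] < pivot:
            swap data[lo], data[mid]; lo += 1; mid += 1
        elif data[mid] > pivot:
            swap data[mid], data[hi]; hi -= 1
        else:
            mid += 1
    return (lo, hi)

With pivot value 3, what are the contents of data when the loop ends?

[2, 2, 1, 2, 2, 2, 2, 1, 3, 3]

lo=0 mid=0 hi=9
2<3: swap(0,0), lo=1 mid=1 ⇒ [2, 2, 1, 3, 2, 2, 2, 2, 1, 3]
2<3: swap(1,1), lo=2 mid=2 ⇒ [2, 2, 1, 3, 2, 2, 2, 2, 1, 3]
1<3: swap(2,2), lo=3 mid=3 ⇒ [2, 2, 1, 3, 2, 2, 2, 2, 1, 3]
3=3: mid=4
2<3: swap(3,4), lo=4 mid=5 ⇒ [2, 2, 1, 2, 3, 2, 2, 2, 1, 3]
2<3: swap(4,5), lo=5 mid=6 ⇒ [2, 2, 1, 2, 2, 3, 2, 2, 1, 3]
2<3: swap(5,6), lo=6 mid=7 ⇒ [2, 2, 1, 2, 2, 2, 3, 2, 1, 3]
2<3: swap(6,7), lo=7 mid=8 ⇒ [2, 2, 1, 2, 2, 2, 2, 3, 1, 3]
1<3: swap(7,8), lo=8 mid=9 ⇒ [2, 2, 1, 2, 2, 2, 2, 1, 3, 3]
3=3: mid=10
done. lo=8 hi=9; data=[2, 2, 1, 2, 2, 2, 2, 1, 3, 3]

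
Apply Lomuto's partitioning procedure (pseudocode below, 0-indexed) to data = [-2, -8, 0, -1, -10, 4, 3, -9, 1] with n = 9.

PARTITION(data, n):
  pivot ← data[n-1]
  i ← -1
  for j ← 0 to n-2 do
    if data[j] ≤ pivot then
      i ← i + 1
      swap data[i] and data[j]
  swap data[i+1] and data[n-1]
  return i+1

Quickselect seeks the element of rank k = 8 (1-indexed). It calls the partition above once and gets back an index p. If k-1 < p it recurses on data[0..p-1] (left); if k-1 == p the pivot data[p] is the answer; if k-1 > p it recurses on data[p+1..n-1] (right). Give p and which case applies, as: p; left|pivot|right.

pivot = data[8] = 1; i = -1
j=0: data[0]=-2 ≤ 1 → i=0, swap data[0],data[0] (no change) → [-2, -8, 0, -1, -10, 4, 3, -9, 1]
j=1: data[1]=-8 ≤ 1 → i=1, swap data[1],data[1] (no change) → [-2, -8, 0, -1, -10, 4, 3, -9, 1]
j=2: data[2]=0 ≤ 1 → i=2, swap data[2],data[2] (no change) → [-2, -8, 0, -1, -10, 4, 3, -9, 1]
j=3: data[3]=-1 ≤ 1 → i=3, swap data[3],data[3] (no change) → [-2, -8, 0, -1, -10, 4, 3, -9, 1]
j=4: data[4]=-10 ≤ 1 → i=4, swap data[4],data[4] (no change) → [-2, -8, 0, -1, -10, 4, 3, -9, 1]
j=5: data[5]=4 > 1 → no swap
j=6: data[6]=3 > 1 → no swap
j=7: data[7]=-9 ≤ 1 → i=5, swap data[5],data[7] → [-2, -8, 0, -1, -10, -9, 3, 4, 1]
final swap data[6],data[8] → [-2, -8, 0, -1, -10, -9, 1, 4, 3]; return 6
p = 6; k-1 = 7 > 6 ⇒ right

6; right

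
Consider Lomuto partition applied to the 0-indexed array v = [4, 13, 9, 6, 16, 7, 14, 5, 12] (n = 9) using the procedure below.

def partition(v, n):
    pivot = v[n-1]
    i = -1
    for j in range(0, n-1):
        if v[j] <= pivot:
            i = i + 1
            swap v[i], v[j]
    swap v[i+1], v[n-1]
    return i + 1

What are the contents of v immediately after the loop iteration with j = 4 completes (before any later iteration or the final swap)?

[4, 9, 6, 13, 16, 7, 14, 5, 12]

pivot = v[8] = 12; i = -1
j=0: v[0]=4 ≤ 12 → i=0, swap v[0],v[0] (no change) → [4, 13, 9, 6, 16, 7, 14, 5, 12]
j=1: v[1]=13 > 12 → no swap
j=2: v[2]=9 ≤ 12 → i=1, swap v[1],v[2] → [4, 9, 13, 6, 16, 7, 14, 5, 12]
j=3: v[3]=6 ≤ 12 → i=2, swap v[2],v[3] → [4, 9, 6, 13, 16, 7, 14, 5, 12]
j=4: v[4]=16 > 12 → no swap
(after j=4) v = [4, 9, 6, 13, 16, 7, 14, 5, 12]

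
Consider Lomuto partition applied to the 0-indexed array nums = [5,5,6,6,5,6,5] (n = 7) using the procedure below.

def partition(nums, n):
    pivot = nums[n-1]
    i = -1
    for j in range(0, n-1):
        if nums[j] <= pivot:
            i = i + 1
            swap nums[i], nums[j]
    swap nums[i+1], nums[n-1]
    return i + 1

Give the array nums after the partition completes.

[5,5,5,5,6,6,6]

pivot = nums[6] = 5; i = -1
j=0: nums[0]=5 ≤ 5 → i=0, swap nums[0],nums[0] (no change) → [5,5,6,6,5,6,5]
j=1: nums[1]=5 ≤ 5 → i=1, swap nums[1],nums[1] (no change) → [5,5,6,6,5,6,5]
j=2: nums[2]=6 > 5 → no swap
j=3: nums[3]=6 > 5 → no swap
j=4: nums[4]=5 ≤ 5 → i=2, swap nums[2],nums[4] → [5,5,5,6,6,6,5]
j=5: nums[5]=6 > 5 → no swap
final swap nums[3],nums[6] → [5,5,5,5,6,6,6]; return 3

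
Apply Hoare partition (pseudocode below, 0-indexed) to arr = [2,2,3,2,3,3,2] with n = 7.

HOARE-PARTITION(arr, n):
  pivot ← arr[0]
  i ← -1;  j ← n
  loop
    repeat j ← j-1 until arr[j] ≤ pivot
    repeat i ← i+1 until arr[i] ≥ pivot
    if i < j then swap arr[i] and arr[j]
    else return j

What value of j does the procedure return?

1

pivot=2
j stops at 6 (2), i stops at 0 (2); swap ⇒ [2,2,3,2,3,3,2]
j stops at 3 (2), i stops at 1 (2); swap ⇒ [2,2,3,2,3,3,2]
j stops at 1, i stops at 2; i≥j ⇒ return 1. arr=[2,2,3,2,3,3,2]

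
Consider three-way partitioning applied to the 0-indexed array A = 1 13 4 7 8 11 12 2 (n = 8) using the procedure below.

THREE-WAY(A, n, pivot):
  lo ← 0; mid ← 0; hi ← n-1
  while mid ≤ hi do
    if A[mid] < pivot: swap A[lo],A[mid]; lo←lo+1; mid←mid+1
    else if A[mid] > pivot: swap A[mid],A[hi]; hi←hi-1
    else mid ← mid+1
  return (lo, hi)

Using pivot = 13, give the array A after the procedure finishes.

1 4 7 8 11 12 2 13

lo=0 mid=0 hi=7
1<13: swap(0,0), lo=1 mid=1 ⇒ 1 13 4 7 8 11 12 2
13=13: mid=2
4<13: swap(1,2), lo=2 mid=3 ⇒ 1 4 13 7 8 11 12 2
7<13: swap(2,3), lo=3 mid=4 ⇒ 1 4 7 13 8 11 12 2
8<13: swap(3,4), lo=4 mid=5 ⇒ 1 4 7 8 13 11 12 2
11<13: swap(4,5), lo=5 mid=6 ⇒ 1 4 7 8 11 13 12 2
12<13: swap(5,6), lo=6 mid=7 ⇒ 1 4 7 8 11 12 13 2
2<13: swap(6,7), lo=7 mid=8 ⇒ 1 4 7 8 11 12 2 13
done. lo=7 hi=7; A=1 4 7 8 11 12 2 13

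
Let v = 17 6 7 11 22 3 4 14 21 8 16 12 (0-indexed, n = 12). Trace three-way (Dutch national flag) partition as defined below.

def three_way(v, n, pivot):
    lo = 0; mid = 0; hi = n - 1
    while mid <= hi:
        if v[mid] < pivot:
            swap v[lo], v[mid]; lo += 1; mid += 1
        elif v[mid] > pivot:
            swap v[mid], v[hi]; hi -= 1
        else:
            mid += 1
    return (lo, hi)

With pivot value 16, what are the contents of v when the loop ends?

12 6 7 11 3 4 14 8 16 21 22 17

lo=0 mid=0 hi=11
17>16: swap(0,11), hi=10 ⇒ 12 6 7 11 22 3 4 14 21 8 16 17
12<16: swap(0,0), lo=1 mid=1 ⇒ 12 6 7 11 22 3 4 14 21 8 16 17
6<16: swap(1,1), lo=2 mid=2 ⇒ 12 6 7 11 22 3 4 14 21 8 16 17
7<16: swap(2,2), lo=3 mid=3 ⇒ 12 6 7 11 22 3 4 14 21 8 16 17
11<16: swap(3,3), lo=4 mid=4 ⇒ 12 6 7 11 22 3 4 14 21 8 16 17
22>16: swap(4,10), hi=9 ⇒ 12 6 7 11 16 3 4 14 21 8 22 17
16=16: mid=5
3<16: swap(4,5), lo=5 mid=6 ⇒ 12 6 7 11 3 16 4 14 21 8 22 17
4<16: swap(5,6), lo=6 mid=7 ⇒ 12 6 7 11 3 4 16 14 21 8 22 17
14<16: swap(6,7), lo=7 mid=8 ⇒ 12 6 7 11 3 4 14 16 21 8 22 17
21>16: swap(8,9), hi=8 ⇒ 12 6 7 11 3 4 14 16 8 21 22 17
8<16: swap(7,8), lo=8 mid=9 ⇒ 12 6 7 11 3 4 14 8 16 21 22 17
done. lo=8 hi=8; v=12 6 7 11 3 4 14 8 16 21 22 17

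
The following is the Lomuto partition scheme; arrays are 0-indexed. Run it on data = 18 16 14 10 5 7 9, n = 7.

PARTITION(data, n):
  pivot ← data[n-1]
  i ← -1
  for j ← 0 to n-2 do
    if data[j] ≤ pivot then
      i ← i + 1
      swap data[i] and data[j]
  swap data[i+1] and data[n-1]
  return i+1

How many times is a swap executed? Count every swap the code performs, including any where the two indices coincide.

3

pivot = data[6] = 9; i = -1
j=0: data[0]=18 > 9 → no swap
j=1: data[1]=16 > 9 → no swap
j=2: data[2]=14 > 9 → no swap
j=3: data[3]=10 > 9 → no swap
j=4: data[4]=5 ≤ 9 → i=0, swap data[0],data[4] → 5 16 14 10 18 7 9
j=5: data[5]=7 ≤ 9 → i=1, swap data[1],data[5] → 5 7 14 10 18 16 9
final swap data[2],data[6] → 5 7 9 10 18 16 14; return 2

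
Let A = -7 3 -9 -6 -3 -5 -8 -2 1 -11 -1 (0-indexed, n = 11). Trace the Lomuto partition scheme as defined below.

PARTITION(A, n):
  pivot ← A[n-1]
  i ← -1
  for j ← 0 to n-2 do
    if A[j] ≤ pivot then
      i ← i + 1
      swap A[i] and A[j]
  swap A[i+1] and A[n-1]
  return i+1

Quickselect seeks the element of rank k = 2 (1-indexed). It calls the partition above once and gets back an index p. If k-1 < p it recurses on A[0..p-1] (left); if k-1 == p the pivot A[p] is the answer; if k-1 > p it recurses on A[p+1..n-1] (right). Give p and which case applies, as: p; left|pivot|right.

8; left

pivot = A[10] = -1; i = -1
j=0: A[0]=-7 ≤ -1 → i=0, swap A[0],A[0] (no change) → -7 3 -9 -6 -3 -5 -8 -2 1 -11 -1
j=1: A[1]=3 > -1 → no swap
j=2: A[2]=-9 ≤ -1 → i=1, swap A[1],A[2] → -7 -9 3 -6 -3 -5 -8 -2 1 -11 -1
j=3: A[3]=-6 ≤ -1 → i=2, swap A[2],A[3] → -7 -9 -6 3 -3 -5 -8 -2 1 -11 -1
j=4: A[4]=-3 ≤ -1 → i=3, swap A[3],A[4] → -7 -9 -6 -3 3 -5 -8 -2 1 -11 -1
j=5: A[5]=-5 ≤ -1 → i=4, swap A[4],A[5] → -7 -9 -6 -3 -5 3 -8 -2 1 -11 -1
j=6: A[6]=-8 ≤ -1 → i=5, swap A[5],A[6] → -7 -9 -6 -3 -5 -8 3 -2 1 -11 -1
j=7: A[7]=-2 ≤ -1 → i=6, swap A[6],A[7] → -7 -9 -6 -3 -5 -8 -2 3 1 -11 -1
j=8: A[8]=1 > -1 → no swap
j=9: A[9]=-11 ≤ -1 → i=7, swap A[7],A[9] → -7 -9 -6 -3 -5 -8 -2 -11 1 3 -1
final swap A[8],A[10] → -7 -9 -6 -3 -5 -8 -2 -11 -1 3 1; return 8
p = 8; k-1 = 1 < 8 ⇒ left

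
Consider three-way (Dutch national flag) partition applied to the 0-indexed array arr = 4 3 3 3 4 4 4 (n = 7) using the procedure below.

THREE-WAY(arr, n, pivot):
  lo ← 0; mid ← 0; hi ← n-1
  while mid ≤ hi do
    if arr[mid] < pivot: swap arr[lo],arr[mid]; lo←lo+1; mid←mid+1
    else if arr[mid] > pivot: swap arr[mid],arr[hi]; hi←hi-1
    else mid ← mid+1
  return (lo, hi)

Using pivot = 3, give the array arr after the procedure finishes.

3 3 3 4 4 4 4

lo=0 mid=0 hi=6
4>3: swap(0,6), hi=5 ⇒ 4 3 3 3 4 4 4
4>3: swap(0,5), hi=4 ⇒ 4 3 3 3 4 4 4
4>3: swap(0,4), hi=3 ⇒ 4 3 3 3 4 4 4
4>3: swap(0,3), hi=2 ⇒ 3 3 3 4 4 4 4
3=3: mid=1
3=3: mid=2
3=3: mid=3
done. lo=0 hi=2; arr=3 3 3 4 4 4 4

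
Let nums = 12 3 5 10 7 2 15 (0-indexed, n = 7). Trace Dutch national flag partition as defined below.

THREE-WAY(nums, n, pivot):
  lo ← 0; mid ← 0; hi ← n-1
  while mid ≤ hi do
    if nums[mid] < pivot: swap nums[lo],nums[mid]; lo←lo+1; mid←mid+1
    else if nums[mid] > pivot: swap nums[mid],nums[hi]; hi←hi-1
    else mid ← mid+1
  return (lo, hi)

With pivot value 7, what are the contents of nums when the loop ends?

2 3 5 7 10 15 12

pivot = 7; lo=0, mid=0, hi=6
nums[mid]=12>7: swap nums[0],nums[6]; hi=5 → 15 3 5 10 7 2 12
nums[mid]=15>7: swap nums[0],nums[5]; hi=4 → 2 3 5 10 7 15 12
nums[mid]=2<7: swap nums[0],nums[0]; lo=1,mid=1 → 2 3 5 10 7 15 12
nums[mid]=3<7: swap nums[1],nums[1]; lo=2,mid=2 → 2 3 5 10 7 15 12
nums[mid]=5<7: swap nums[2],nums[2]; lo=3,mid=3 → 2 3 5 10 7 15 12
nums[mid]=10>7: swap nums[3],nums[4]; hi=3 → 2 3 5 7 10 15 12
nums[mid]=7=7: mid=4
end: lo=3, hi=3; nums = 2 3 5 7 10 15 12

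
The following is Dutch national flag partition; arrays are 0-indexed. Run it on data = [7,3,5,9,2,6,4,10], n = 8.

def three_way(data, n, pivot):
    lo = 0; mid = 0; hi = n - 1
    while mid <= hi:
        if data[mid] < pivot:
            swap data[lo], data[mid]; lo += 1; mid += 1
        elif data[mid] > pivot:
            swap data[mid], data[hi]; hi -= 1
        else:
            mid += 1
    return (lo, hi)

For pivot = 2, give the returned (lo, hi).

pivot = 2; lo=0, mid=0, hi=7
data[mid]=7>2: swap data[0],data[7]; hi=6 → [10,3,5,9,2,6,4,7]
data[mid]=10>2: swap data[0],data[6]; hi=5 → [4,3,5,9,2,6,10,7]
data[mid]=4>2: swap data[0],data[5]; hi=4 → [6,3,5,9,2,4,10,7]
data[mid]=6>2: swap data[0],data[4]; hi=3 → [2,3,5,9,6,4,10,7]
data[mid]=2=2: mid=1
data[mid]=3>2: swap data[1],data[3]; hi=2 → [2,9,5,3,6,4,10,7]
data[mid]=9>2: swap data[1],data[2]; hi=1 → [2,5,9,3,6,4,10,7]
data[mid]=5>2: swap data[1],data[1]; hi=0 → [2,5,9,3,6,4,10,7]
end: lo=0, hi=0; data = [2,5,9,3,6,4,10,7]

(0, 0)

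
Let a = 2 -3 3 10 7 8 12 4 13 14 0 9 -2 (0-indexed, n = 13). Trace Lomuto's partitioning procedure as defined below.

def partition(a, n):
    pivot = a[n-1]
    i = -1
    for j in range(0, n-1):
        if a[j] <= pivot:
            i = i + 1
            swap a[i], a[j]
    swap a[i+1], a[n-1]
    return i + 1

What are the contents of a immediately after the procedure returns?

pivot=-2, i=-1
j=0: 2>-2, skip
j=1: -3≤-2, i=0, swap(0,1) ⇒ -3 2 3 10 7 8 12 4 13 14 0 9 -2
j=2: 3>-2, skip
j=3: 10>-2, skip
j=4: 7>-2, skip
j=5: 8>-2, skip
j=6: 12>-2, skip
j=7: 4>-2, skip
j=8: 13>-2, skip
j=9: 14>-2, skip
j=10: 0>-2, skip
j=11: 9>-2, skip
swap(1,12) ⇒ -3 -2 3 10 7 8 12 4 13 14 0 9 2; return 1

-3 -2 3 10 7 8 12 4 13 14 0 9 2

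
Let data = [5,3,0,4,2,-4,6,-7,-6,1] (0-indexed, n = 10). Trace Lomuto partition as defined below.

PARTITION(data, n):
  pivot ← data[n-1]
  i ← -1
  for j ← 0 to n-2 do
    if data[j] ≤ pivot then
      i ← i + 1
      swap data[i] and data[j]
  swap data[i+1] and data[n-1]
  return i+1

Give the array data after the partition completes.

pivot = data[9] = 1; i = -1
j=0: data[0]=5 > 1 → no swap
j=1: data[1]=3 > 1 → no swap
j=2: data[2]=0 ≤ 1 → i=0, swap data[0],data[2] → [0,3,5,4,2,-4,6,-7,-6,1]
j=3: data[3]=4 > 1 → no swap
j=4: data[4]=2 > 1 → no swap
j=5: data[5]=-4 ≤ 1 → i=1, swap data[1],data[5] → [0,-4,5,4,2,3,6,-7,-6,1]
j=6: data[6]=6 > 1 → no swap
j=7: data[7]=-7 ≤ 1 → i=2, swap data[2],data[7] → [0,-4,-7,4,2,3,6,5,-6,1]
j=8: data[8]=-6 ≤ 1 → i=3, swap data[3],data[8] → [0,-4,-7,-6,2,3,6,5,4,1]
final swap data[4],data[9] → [0,-4,-7,-6,1,3,6,5,4,2]; return 4

[0,-4,-7,-6,1,3,6,5,4,2]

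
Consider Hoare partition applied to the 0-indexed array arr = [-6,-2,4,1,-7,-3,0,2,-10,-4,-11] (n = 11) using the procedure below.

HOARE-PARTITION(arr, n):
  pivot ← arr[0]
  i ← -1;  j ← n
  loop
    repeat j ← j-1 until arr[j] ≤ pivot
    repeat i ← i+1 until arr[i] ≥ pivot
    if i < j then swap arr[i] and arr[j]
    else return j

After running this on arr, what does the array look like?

[-11,-10,-7,1,4,-3,0,2,-2,-4,-6]

pivot = arr[0] = -6; i = -1, j = 11
j→10 (arr[10]=-11≤-6), i→0 (arr[0]=-6≥-6); i<j, swap → [-11,-2,4,1,-7,-3,0,2,-10,-4,-6]
j→8 (arr[8]=-10≤-6), i→1 (arr[1]=-2≥-6); i<j, swap → [-11,-10,4,1,-7,-3,0,2,-2,-4,-6]
j→4 (arr[4]=-7≤-6), i→2 (arr[2]=4≥-6); i<j, swap → [-11,-10,-7,1,4,-3,0,2,-2,-4,-6]
j→2, i→3; i≥j, return j=2. arr = [-11,-10,-7,1,4,-3,0,2,-2,-4,-6]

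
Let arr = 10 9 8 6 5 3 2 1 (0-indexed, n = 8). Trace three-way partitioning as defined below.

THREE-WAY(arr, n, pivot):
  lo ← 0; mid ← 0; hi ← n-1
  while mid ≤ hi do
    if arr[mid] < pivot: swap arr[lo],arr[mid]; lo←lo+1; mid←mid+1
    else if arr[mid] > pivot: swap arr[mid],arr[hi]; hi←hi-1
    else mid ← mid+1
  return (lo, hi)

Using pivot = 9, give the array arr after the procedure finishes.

1 8 6 5 3 2 9 10

pivot = 9; lo=0, mid=0, hi=7
arr[mid]=10>9: swap arr[0],arr[7]; hi=6 → 1 9 8 6 5 3 2 10
arr[mid]=1<9: swap arr[0],arr[0]; lo=1,mid=1 → 1 9 8 6 5 3 2 10
arr[mid]=9=9: mid=2
arr[mid]=8<9: swap arr[1],arr[2]; lo=2,mid=3 → 1 8 9 6 5 3 2 10
arr[mid]=6<9: swap arr[2],arr[3]; lo=3,mid=4 → 1 8 6 9 5 3 2 10
arr[mid]=5<9: swap arr[3],arr[4]; lo=4,mid=5 → 1 8 6 5 9 3 2 10
arr[mid]=3<9: swap arr[4],arr[5]; lo=5,mid=6 → 1 8 6 5 3 9 2 10
arr[mid]=2<9: swap arr[5],arr[6]; lo=6,mid=7 → 1 8 6 5 3 2 9 10
end: lo=6, hi=6; arr = 1 8 6 5 3 2 9 10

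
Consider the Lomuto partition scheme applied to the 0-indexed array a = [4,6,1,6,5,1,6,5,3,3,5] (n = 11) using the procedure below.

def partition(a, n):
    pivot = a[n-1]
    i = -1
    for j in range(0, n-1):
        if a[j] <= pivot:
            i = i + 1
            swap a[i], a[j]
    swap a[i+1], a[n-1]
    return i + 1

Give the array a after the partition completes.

[4,1,5,1,5,3,3,5,6,6,6]

pivot=5, i=-1
j=0: 4≤5, i=0, swap(0,0) ⇒ [4,6,1,6,5,1,6,5,3,3,5]
j=1: 6>5, skip
j=2: 1≤5, i=1, swap(1,2) ⇒ [4,1,6,6,5,1,6,5,3,3,5]
j=3: 6>5, skip
j=4: 5≤5, i=2, swap(2,4) ⇒ [4,1,5,6,6,1,6,5,3,3,5]
j=5: 1≤5, i=3, swap(3,5) ⇒ [4,1,5,1,6,6,6,5,3,3,5]
j=6: 6>5, skip
j=7: 5≤5, i=4, swap(4,7) ⇒ [4,1,5,1,5,6,6,6,3,3,5]
j=8: 3≤5, i=5, swap(5,8) ⇒ [4,1,5,1,5,3,6,6,6,3,5]
j=9: 3≤5, i=6, swap(6,9) ⇒ [4,1,5,1,5,3,3,6,6,6,5]
swap(7,10) ⇒ [4,1,5,1,5,3,3,5,6,6,6]; return 7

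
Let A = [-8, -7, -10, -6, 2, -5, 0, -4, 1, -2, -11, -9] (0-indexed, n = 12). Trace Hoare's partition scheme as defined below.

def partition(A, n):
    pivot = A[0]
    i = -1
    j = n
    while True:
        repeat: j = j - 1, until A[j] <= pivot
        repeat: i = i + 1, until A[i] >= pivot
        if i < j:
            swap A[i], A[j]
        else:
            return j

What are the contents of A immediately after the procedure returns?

pivot = A[0] = -8; i = -1, j = 12
j→11 (A[11]=-9≤-8), i→0 (A[0]=-8≥-8); i<j, swap → [-9, -7, -10, -6, 2, -5, 0, -4, 1, -2, -11, -8]
j→10 (A[10]=-11≤-8), i→1 (A[1]=-7≥-8); i<j, swap → [-9, -11, -10, -6, 2, -5, 0, -4, 1, -2, -7, -8]
j→2, i→3; i≥j, return j=2. A = [-9, -11, -10, -6, 2, -5, 0, -4, 1, -2, -7, -8]

[-9, -11, -10, -6, 2, -5, 0, -4, 1, -2, -7, -8]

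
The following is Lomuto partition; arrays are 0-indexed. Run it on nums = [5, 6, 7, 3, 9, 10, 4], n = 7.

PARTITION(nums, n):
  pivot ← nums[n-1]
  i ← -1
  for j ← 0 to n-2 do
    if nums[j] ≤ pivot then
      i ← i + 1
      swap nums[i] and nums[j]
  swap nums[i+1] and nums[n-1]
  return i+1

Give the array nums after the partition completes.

pivot = nums[6] = 4; i = -1
j=0: nums[0]=5 > 4 → no swap
j=1: nums[1]=6 > 4 → no swap
j=2: nums[2]=7 > 4 → no swap
j=3: nums[3]=3 ≤ 4 → i=0, swap nums[0],nums[3] → [3, 6, 7, 5, 9, 10, 4]
j=4: nums[4]=9 > 4 → no swap
j=5: nums[5]=10 > 4 → no swap
final swap nums[1],nums[6] → [3, 4, 7, 5, 9, 10, 6]; return 1

[3, 4, 7, 5, 9, 10, 6]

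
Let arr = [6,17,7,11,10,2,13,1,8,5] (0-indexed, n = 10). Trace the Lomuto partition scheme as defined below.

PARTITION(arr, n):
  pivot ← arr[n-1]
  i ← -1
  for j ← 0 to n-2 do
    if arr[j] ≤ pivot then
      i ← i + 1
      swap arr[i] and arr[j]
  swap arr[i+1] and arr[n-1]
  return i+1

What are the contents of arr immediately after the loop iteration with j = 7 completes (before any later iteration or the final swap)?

[2,1,7,11,10,6,13,17,8,5]

pivot=5, i=-1
j=0: 6>5, skip
j=1: 17>5, skip
j=2: 7>5, skip
j=3: 11>5, skip
j=4: 10>5, skip
j=5: 2≤5, i=0, swap(0,5) ⇒ [2,17,7,11,10,6,13,1,8,5]
j=6: 13>5, skip
j=7: 1≤5, i=1, swap(1,7) ⇒ [2,1,7,11,10,6,13,17,8,5]
(after j=7) arr = [2,1,7,11,10,6,13,17,8,5]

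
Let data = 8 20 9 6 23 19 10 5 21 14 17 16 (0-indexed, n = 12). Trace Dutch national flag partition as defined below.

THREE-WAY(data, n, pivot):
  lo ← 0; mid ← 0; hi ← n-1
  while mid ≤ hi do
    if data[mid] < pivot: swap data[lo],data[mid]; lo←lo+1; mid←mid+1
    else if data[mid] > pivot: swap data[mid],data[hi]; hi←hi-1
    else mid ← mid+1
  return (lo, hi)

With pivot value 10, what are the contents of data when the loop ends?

pivot = 10; lo=0, mid=0, hi=11
data[mid]=8<10: swap data[0],data[0]; lo=1,mid=1 → 8 20 9 6 23 19 10 5 21 14 17 16
data[mid]=20>10: swap data[1],data[11]; hi=10 → 8 16 9 6 23 19 10 5 21 14 17 20
data[mid]=16>10: swap data[1],data[10]; hi=9 → 8 17 9 6 23 19 10 5 21 14 16 20
data[mid]=17>10: swap data[1],data[9]; hi=8 → 8 14 9 6 23 19 10 5 21 17 16 20
data[mid]=14>10: swap data[1],data[8]; hi=7 → 8 21 9 6 23 19 10 5 14 17 16 20
data[mid]=21>10: swap data[1],data[7]; hi=6 → 8 5 9 6 23 19 10 21 14 17 16 20
data[mid]=5<10: swap data[1],data[1]; lo=2,mid=2 → 8 5 9 6 23 19 10 21 14 17 16 20
data[mid]=9<10: swap data[2],data[2]; lo=3,mid=3 → 8 5 9 6 23 19 10 21 14 17 16 20
data[mid]=6<10: swap data[3],data[3]; lo=4,mid=4 → 8 5 9 6 23 19 10 21 14 17 16 20
data[mid]=23>10: swap data[4],data[6]; hi=5 → 8 5 9 6 10 19 23 21 14 17 16 20
data[mid]=10=10: mid=5
data[mid]=19>10: swap data[5],data[5]; hi=4 → 8 5 9 6 10 19 23 21 14 17 16 20
end: lo=4, hi=4; data = 8 5 9 6 10 19 23 21 14 17 16 20

8 5 9 6 10 19 23 21 14 17 16 20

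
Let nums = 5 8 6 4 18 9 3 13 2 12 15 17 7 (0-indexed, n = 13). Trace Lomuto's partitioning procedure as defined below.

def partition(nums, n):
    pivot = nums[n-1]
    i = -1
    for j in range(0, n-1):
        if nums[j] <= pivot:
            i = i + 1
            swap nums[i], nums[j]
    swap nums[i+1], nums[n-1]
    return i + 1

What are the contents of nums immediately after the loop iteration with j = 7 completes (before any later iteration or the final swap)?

5 6 4 3 18 9 8 13 2 12 15 17 7

pivot = nums[12] = 7; i = -1
j=0: nums[0]=5 ≤ 7 → i=0, swap nums[0],nums[0] (no change) → 5 8 6 4 18 9 3 13 2 12 15 17 7
j=1: nums[1]=8 > 7 → no swap
j=2: nums[2]=6 ≤ 7 → i=1, swap nums[1],nums[2] → 5 6 8 4 18 9 3 13 2 12 15 17 7
j=3: nums[3]=4 ≤ 7 → i=2, swap nums[2],nums[3] → 5 6 4 8 18 9 3 13 2 12 15 17 7
j=4: nums[4]=18 > 7 → no swap
j=5: nums[5]=9 > 7 → no swap
j=6: nums[6]=3 ≤ 7 → i=3, swap nums[3],nums[6] → 5 6 4 3 18 9 8 13 2 12 15 17 7
j=7: nums[7]=13 > 7 → no swap
(after j=7) nums = 5 6 4 3 18 9 8 13 2 12 15 17 7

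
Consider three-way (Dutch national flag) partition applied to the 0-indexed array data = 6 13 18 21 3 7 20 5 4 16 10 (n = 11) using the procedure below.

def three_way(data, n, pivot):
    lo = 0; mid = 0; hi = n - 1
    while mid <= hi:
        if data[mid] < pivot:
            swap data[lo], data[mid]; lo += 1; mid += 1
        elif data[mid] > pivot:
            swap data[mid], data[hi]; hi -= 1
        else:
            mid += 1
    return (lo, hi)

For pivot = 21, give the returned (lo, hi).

pivot = 21; lo=0, mid=0, hi=10
data[mid]=6<21: swap data[0],data[0]; lo=1,mid=1 → 6 13 18 21 3 7 20 5 4 16 10
data[mid]=13<21: swap data[1],data[1]; lo=2,mid=2 → 6 13 18 21 3 7 20 5 4 16 10
data[mid]=18<21: swap data[2],data[2]; lo=3,mid=3 → 6 13 18 21 3 7 20 5 4 16 10
data[mid]=21=21: mid=4
data[mid]=3<21: swap data[3],data[4]; lo=4,mid=5 → 6 13 18 3 21 7 20 5 4 16 10
data[mid]=7<21: swap data[4],data[5]; lo=5,mid=6 → 6 13 18 3 7 21 20 5 4 16 10
data[mid]=20<21: swap data[5],data[6]; lo=6,mid=7 → 6 13 18 3 7 20 21 5 4 16 10
data[mid]=5<21: swap data[6],data[7]; lo=7,mid=8 → 6 13 18 3 7 20 5 21 4 16 10
data[mid]=4<21: swap data[7],data[8]; lo=8,mid=9 → 6 13 18 3 7 20 5 4 21 16 10
data[mid]=16<21: swap data[8],data[9]; lo=9,mid=10 → 6 13 18 3 7 20 5 4 16 21 10
data[mid]=10<21: swap data[9],data[10]; lo=10,mid=11 → 6 13 18 3 7 20 5 4 16 10 21
end: lo=10, hi=10; data = 6 13 18 3 7 20 5 4 16 10 21

(10, 10)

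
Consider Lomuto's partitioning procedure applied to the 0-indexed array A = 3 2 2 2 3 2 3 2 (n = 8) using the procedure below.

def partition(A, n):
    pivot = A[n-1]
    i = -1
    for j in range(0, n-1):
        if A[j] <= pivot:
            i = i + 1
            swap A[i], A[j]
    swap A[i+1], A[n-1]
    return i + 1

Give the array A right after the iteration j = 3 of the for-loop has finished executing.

2 2 2 3 3 2 3 2

pivot = A[7] = 2; i = -1
j=0: A[0]=3 > 2 → no swap
j=1: A[1]=2 ≤ 2 → i=0, swap A[0],A[1] → 2 3 2 2 3 2 3 2
j=2: A[2]=2 ≤ 2 → i=1, swap A[1],A[2] → 2 2 3 2 3 2 3 2
j=3: A[3]=2 ≤ 2 → i=2, swap A[2],A[3] → 2 2 2 3 3 2 3 2
(after j=3) A = 2 2 2 3 3 2 3 2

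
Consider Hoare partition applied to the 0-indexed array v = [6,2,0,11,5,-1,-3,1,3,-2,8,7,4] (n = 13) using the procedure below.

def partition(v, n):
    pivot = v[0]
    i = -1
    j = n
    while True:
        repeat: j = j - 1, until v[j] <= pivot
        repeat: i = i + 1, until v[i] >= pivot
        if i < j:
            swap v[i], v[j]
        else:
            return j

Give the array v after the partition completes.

pivot=6
j stops at 12 (4), i stops at 0 (6); swap ⇒ [4,2,0,11,5,-1,-3,1,3,-2,8,7,6]
j stops at 9 (-2), i stops at 3 (11); swap ⇒ [4,2,0,-2,5,-1,-3,1,3,11,8,7,6]
j stops at 8, i stops at 9; i≥j ⇒ return 8. v=[4,2,0,-2,5,-1,-3,1,3,11,8,7,6]

[4,2,0,-2,5,-1,-3,1,3,11,8,7,6]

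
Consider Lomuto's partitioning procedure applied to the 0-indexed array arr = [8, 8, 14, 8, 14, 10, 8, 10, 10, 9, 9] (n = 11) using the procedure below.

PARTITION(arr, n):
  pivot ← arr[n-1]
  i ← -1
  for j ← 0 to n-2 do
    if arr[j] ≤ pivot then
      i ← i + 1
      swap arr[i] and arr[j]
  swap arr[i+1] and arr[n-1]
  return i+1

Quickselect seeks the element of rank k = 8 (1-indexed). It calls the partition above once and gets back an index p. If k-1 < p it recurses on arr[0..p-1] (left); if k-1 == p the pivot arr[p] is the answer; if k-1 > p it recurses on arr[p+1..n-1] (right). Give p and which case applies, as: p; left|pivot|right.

pivot=9, i=-1
j=0: 8≤9, i=0, swap(0,0) ⇒ [8, 8, 14, 8, 14, 10, 8, 10, 10, 9, 9]
j=1: 8≤9, i=1, swap(1,1) ⇒ [8, 8, 14, 8, 14, 10, 8, 10, 10, 9, 9]
j=2: 14>9, skip
j=3: 8≤9, i=2, swap(2,3) ⇒ [8, 8, 8, 14, 14, 10, 8, 10, 10, 9, 9]
j=4: 14>9, skip
j=5: 10>9, skip
j=6: 8≤9, i=3, swap(3,6) ⇒ [8, 8, 8, 8, 14, 10, 14, 10, 10, 9, 9]
j=7: 10>9, skip
j=8: 10>9, skip
j=9: 9≤9, i=4, swap(4,9) ⇒ [8, 8, 8, 8, 9, 10, 14, 10, 10, 14, 9]
swap(5,10) ⇒ [8, 8, 8, 8, 9, 9, 14, 10, 10, 14, 10]; return 5
p = 5; k-1 = 7 > 5 ⇒ right

5; right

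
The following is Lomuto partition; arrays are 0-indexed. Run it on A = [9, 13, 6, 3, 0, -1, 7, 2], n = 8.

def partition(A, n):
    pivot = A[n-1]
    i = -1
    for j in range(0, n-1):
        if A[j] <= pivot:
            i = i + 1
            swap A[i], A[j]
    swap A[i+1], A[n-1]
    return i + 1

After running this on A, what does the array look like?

pivot=2, i=-1
j=0: 9>2, skip
j=1: 13>2, skip
j=2: 6>2, skip
j=3: 3>2, skip
j=4: 0≤2, i=0, swap(0,4) ⇒ [0, 13, 6, 3, 9, -1, 7, 2]
j=5: -1≤2, i=1, swap(1,5) ⇒ [0, -1, 6, 3, 9, 13, 7, 2]
j=6: 7>2, skip
swap(2,7) ⇒ [0, -1, 2, 3, 9, 13, 7, 6]; return 2

[0, -1, 2, 3, 9, 13, 7, 6]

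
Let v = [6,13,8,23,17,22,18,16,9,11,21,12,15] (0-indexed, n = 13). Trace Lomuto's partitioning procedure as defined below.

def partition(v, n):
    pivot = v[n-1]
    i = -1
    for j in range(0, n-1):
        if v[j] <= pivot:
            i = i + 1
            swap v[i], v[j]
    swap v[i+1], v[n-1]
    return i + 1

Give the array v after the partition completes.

pivot=15, i=-1
j=0: 6≤15, i=0, swap(0,0) ⇒ [6,13,8,23,17,22,18,16,9,11,21,12,15]
j=1: 13≤15, i=1, swap(1,1) ⇒ [6,13,8,23,17,22,18,16,9,11,21,12,15]
j=2: 8≤15, i=2, swap(2,2) ⇒ [6,13,8,23,17,22,18,16,9,11,21,12,15]
j=3: 23>15, skip
j=4: 17>15, skip
j=5: 22>15, skip
j=6: 18>15, skip
j=7: 16>15, skip
j=8: 9≤15, i=3, swap(3,8) ⇒ [6,13,8,9,17,22,18,16,23,11,21,12,15]
j=9: 11≤15, i=4, swap(4,9) ⇒ [6,13,8,9,11,22,18,16,23,17,21,12,15]
j=10: 21>15, skip
j=11: 12≤15, i=5, swap(5,11) ⇒ [6,13,8,9,11,12,18,16,23,17,21,22,15]
swap(6,12) ⇒ [6,13,8,9,11,12,15,16,23,17,21,22,18]; return 6

[6,13,8,9,11,12,15,16,23,17,21,22,18]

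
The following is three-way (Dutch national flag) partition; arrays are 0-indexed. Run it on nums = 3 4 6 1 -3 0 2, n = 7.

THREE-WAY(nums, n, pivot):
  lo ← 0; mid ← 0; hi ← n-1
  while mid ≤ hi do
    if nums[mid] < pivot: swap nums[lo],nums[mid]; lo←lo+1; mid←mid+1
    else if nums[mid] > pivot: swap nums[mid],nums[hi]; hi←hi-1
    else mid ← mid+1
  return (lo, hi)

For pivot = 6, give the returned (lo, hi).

pivot = 6; lo=0, mid=0, hi=6
nums[mid]=3<6: swap nums[0],nums[0]; lo=1,mid=1 → 3 4 6 1 -3 0 2
nums[mid]=4<6: swap nums[1],nums[1]; lo=2,mid=2 → 3 4 6 1 -3 0 2
nums[mid]=6=6: mid=3
nums[mid]=1<6: swap nums[2],nums[3]; lo=3,mid=4 → 3 4 1 6 -3 0 2
nums[mid]=-3<6: swap nums[3],nums[4]; lo=4,mid=5 → 3 4 1 -3 6 0 2
nums[mid]=0<6: swap nums[4],nums[5]; lo=5,mid=6 → 3 4 1 -3 0 6 2
nums[mid]=2<6: swap nums[5],nums[6]; lo=6,mid=7 → 3 4 1 -3 0 2 6
end: lo=6, hi=6; nums = 3 4 1 -3 0 2 6

(6, 6)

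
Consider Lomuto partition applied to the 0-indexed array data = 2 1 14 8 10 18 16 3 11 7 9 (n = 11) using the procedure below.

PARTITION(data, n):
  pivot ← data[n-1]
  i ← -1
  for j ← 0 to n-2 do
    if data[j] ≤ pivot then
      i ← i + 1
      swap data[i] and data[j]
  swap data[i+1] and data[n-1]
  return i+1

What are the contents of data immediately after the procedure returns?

2 1 8 3 7 9 16 14 11 10 18

pivot = data[10] = 9; i = -1
j=0: data[0]=2 ≤ 9 → i=0, swap data[0],data[0] (no change) → 2 1 14 8 10 18 16 3 11 7 9
j=1: data[1]=1 ≤ 9 → i=1, swap data[1],data[1] (no change) → 2 1 14 8 10 18 16 3 11 7 9
j=2: data[2]=14 > 9 → no swap
j=3: data[3]=8 ≤ 9 → i=2, swap data[2],data[3] → 2 1 8 14 10 18 16 3 11 7 9
j=4: data[4]=10 > 9 → no swap
j=5: data[5]=18 > 9 → no swap
j=6: data[6]=16 > 9 → no swap
j=7: data[7]=3 ≤ 9 → i=3, swap data[3],data[7] → 2 1 8 3 10 18 16 14 11 7 9
j=8: data[8]=11 > 9 → no swap
j=9: data[9]=7 ≤ 9 → i=4, swap data[4],data[9] → 2 1 8 3 7 18 16 14 11 10 9
final swap data[5],data[10] → 2 1 8 3 7 9 16 14 11 10 18; return 5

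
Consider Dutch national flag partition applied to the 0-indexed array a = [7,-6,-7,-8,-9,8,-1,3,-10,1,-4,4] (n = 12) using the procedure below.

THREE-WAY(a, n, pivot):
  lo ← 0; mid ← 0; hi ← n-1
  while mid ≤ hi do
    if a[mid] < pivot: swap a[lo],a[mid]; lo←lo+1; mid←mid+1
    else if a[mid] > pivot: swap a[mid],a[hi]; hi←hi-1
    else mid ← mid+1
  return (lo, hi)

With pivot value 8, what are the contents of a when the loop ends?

lo=0 mid=0 hi=11
7<8: swap(0,0), lo=1 mid=1 ⇒ [7,-6,-7,-8,-9,8,-1,3,-10,1,-4,4]
-6<8: swap(1,1), lo=2 mid=2 ⇒ [7,-6,-7,-8,-9,8,-1,3,-10,1,-4,4]
-7<8: swap(2,2), lo=3 mid=3 ⇒ [7,-6,-7,-8,-9,8,-1,3,-10,1,-4,4]
-8<8: swap(3,3), lo=4 mid=4 ⇒ [7,-6,-7,-8,-9,8,-1,3,-10,1,-4,4]
-9<8: swap(4,4), lo=5 mid=5 ⇒ [7,-6,-7,-8,-9,8,-1,3,-10,1,-4,4]
8=8: mid=6
-1<8: swap(5,6), lo=6 mid=7 ⇒ [7,-6,-7,-8,-9,-1,8,3,-10,1,-4,4]
3<8: swap(6,7), lo=7 mid=8 ⇒ [7,-6,-7,-8,-9,-1,3,8,-10,1,-4,4]
-10<8: swap(7,8), lo=8 mid=9 ⇒ [7,-6,-7,-8,-9,-1,3,-10,8,1,-4,4]
1<8: swap(8,9), lo=9 mid=10 ⇒ [7,-6,-7,-8,-9,-1,3,-10,1,8,-4,4]
-4<8: swap(9,10), lo=10 mid=11 ⇒ [7,-6,-7,-8,-9,-1,3,-10,1,-4,8,4]
4<8: swap(10,11), lo=11 mid=12 ⇒ [7,-6,-7,-8,-9,-1,3,-10,1,-4,4,8]
done. lo=11 hi=11; a=[7,-6,-7,-8,-9,-1,3,-10,1,-4,4,8]

[7,-6,-7,-8,-9,-1,3,-10,1,-4,4,8]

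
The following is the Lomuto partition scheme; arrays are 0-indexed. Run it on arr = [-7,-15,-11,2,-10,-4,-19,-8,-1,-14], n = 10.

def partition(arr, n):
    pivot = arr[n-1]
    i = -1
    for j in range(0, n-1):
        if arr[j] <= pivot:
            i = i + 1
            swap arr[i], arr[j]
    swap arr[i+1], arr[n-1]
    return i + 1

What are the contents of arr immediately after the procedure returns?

pivot = arr[9] = -14; i = -1
j=0: arr[0]=-7 > -14 → no swap
j=1: arr[1]=-15 ≤ -14 → i=0, swap arr[0],arr[1] → [-15,-7,-11,2,-10,-4,-19,-8,-1,-14]
j=2: arr[2]=-11 > -14 → no swap
j=3: arr[3]=2 > -14 → no swap
j=4: arr[4]=-10 > -14 → no swap
j=5: arr[5]=-4 > -14 → no swap
j=6: arr[6]=-19 ≤ -14 → i=1, swap arr[1],arr[6] → [-15,-19,-11,2,-10,-4,-7,-8,-1,-14]
j=7: arr[7]=-8 > -14 → no swap
j=8: arr[8]=-1 > -14 → no swap
final swap arr[2],arr[9] → [-15,-19,-14,2,-10,-4,-7,-8,-1,-11]; return 2

[-15,-19,-14,2,-10,-4,-7,-8,-1,-11]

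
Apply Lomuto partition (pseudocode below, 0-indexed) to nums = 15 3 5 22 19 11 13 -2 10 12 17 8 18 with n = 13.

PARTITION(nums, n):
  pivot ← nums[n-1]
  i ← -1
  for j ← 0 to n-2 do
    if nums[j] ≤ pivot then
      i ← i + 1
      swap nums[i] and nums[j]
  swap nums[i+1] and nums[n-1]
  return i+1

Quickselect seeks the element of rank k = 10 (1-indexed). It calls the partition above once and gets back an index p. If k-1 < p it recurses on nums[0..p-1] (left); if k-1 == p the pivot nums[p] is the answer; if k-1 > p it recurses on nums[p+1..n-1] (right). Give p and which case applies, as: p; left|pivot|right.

10; left

pivot = nums[12] = 18; i = -1
j=0: nums[0]=15 ≤ 18 → i=0, swap nums[0],nums[0] (no change) → 15 3 5 22 19 11 13 -2 10 12 17 8 18
j=1: nums[1]=3 ≤ 18 → i=1, swap nums[1],nums[1] (no change) → 15 3 5 22 19 11 13 -2 10 12 17 8 18
j=2: nums[2]=5 ≤ 18 → i=2, swap nums[2],nums[2] (no change) → 15 3 5 22 19 11 13 -2 10 12 17 8 18
j=3: nums[3]=22 > 18 → no swap
j=4: nums[4]=19 > 18 → no swap
j=5: nums[5]=11 ≤ 18 → i=3, swap nums[3],nums[5] → 15 3 5 11 19 22 13 -2 10 12 17 8 18
j=6: nums[6]=13 ≤ 18 → i=4, swap nums[4],nums[6] → 15 3 5 11 13 22 19 -2 10 12 17 8 18
j=7: nums[7]=-2 ≤ 18 → i=5, swap nums[5],nums[7] → 15 3 5 11 13 -2 19 22 10 12 17 8 18
j=8: nums[8]=10 ≤ 18 → i=6, swap nums[6],nums[8] → 15 3 5 11 13 -2 10 22 19 12 17 8 18
j=9: nums[9]=12 ≤ 18 → i=7, swap nums[7],nums[9] → 15 3 5 11 13 -2 10 12 19 22 17 8 18
j=10: nums[10]=17 ≤ 18 → i=8, swap nums[8],nums[10] → 15 3 5 11 13 -2 10 12 17 22 19 8 18
j=11: nums[11]=8 ≤ 18 → i=9, swap nums[9],nums[11] → 15 3 5 11 13 -2 10 12 17 8 19 22 18
final swap nums[10],nums[12] → 15 3 5 11 13 -2 10 12 17 8 18 22 19; return 10
p = 10; k-1 = 9 < 10 ⇒ left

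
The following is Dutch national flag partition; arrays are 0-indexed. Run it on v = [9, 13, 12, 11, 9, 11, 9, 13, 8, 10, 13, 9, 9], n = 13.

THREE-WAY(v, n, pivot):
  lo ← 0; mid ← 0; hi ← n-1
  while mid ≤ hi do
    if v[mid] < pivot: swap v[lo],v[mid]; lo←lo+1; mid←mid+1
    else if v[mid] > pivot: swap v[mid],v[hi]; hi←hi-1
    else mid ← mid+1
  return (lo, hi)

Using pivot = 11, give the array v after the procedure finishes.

pivot = 11; lo=0, mid=0, hi=12
v[mid]=9<11: swap v[0],v[0]; lo=1,mid=1 → [9, 13, 12, 11, 9, 11, 9, 13, 8, 10, 13, 9, 9]
v[mid]=13>11: swap v[1],v[12]; hi=11 → [9, 9, 12, 11, 9, 11, 9, 13, 8, 10, 13, 9, 13]
v[mid]=9<11: swap v[1],v[1]; lo=2,mid=2 → [9, 9, 12, 11, 9, 11, 9, 13, 8, 10, 13, 9, 13]
v[mid]=12>11: swap v[2],v[11]; hi=10 → [9, 9, 9, 11, 9, 11, 9, 13, 8, 10, 13, 12, 13]
v[mid]=9<11: swap v[2],v[2]; lo=3,mid=3 → [9, 9, 9, 11, 9, 11, 9, 13, 8, 10, 13, 12, 13]
v[mid]=11=11: mid=4
v[mid]=9<11: swap v[3],v[4]; lo=4,mid=5 → [9, 9, 9, 9, 11, 11, 9, 13, 8, 10, 13, 12, 13]
v[mid]=11=11: mid=6
v[mid]=9<11: swap v[4],v[6]; lo=5,mid=7 → [9, 9, 9, 9, 9, 11, 11, 13, 8, 10, 13, 12, 13]
v[mid]=13>11: swap v[7],v[10]; hi=9 → [9, 9, 9, 9, 9, 11, 11, 13, 8, 10, 13, 12, 13]
v[mid]=13>11: swap v[7],v[9]; hi=8 → [9, 9, 9, 9, 9, 11, 11, 10, 8, 13, 13, 12, 13]
v[mid]=10<11: swap v[5],v[7]; lo=6,mid=8 → [9, 9, 9, 9, 9, 10, 11, 11, 8, 13, 13, 12, 13]
v[mid]=8<11: swap v[6],v[8]; lo=7,mid=9 → [9, 9, 9, 9, 9, 10, 8, 11, 11, 13, 13, 12, 13]
end: lo=7, hi=8; v = [9, 9, 9, 9, 9, 10, 8, 11, 11, 13, 13, 12, 13]

[9, 9, 9, 9, 9, 10, 8, 11, 11, 13, 13, 12, 13]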